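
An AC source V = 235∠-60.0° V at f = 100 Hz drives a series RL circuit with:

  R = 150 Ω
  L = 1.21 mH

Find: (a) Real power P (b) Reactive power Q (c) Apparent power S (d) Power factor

Step 1 — Angular frequency: ω = 2π·f = 2π·100 = 628.3 rad/s.
Step 2 — Component impedances:
  R: Z = R = 150 Ω
  L: Z = jωL = j·628.3·0.00121 = 0 + j0.7603 Ω
Step 3 — Series combination: Z_total = R + L = 150 + j0.7603 Ω = 150∠0.3° Ω.
Step 4 — Source phasor: V = 235∠-60.0° V = 117.5 - j203.5 V.
Step 5 — Current: I = V / Z = 0.7764 - j1.361 A = 1.567∠-60.3° A.
Step 6 — Complex power: S = V·I* = 368.2 + j1.866 VA.
Step 7 — Real power: P = Re(S) = 368.2 W.
Step 8 — Reactive power: Q = Im(S) = 1.866 VAR.
Step 9 — Apparent power: |S| = 368.2 VA.
Step 10 — Power factor: PF = P/|S| = 1 (lagging).

(a) P = 368.2 W  (b) Q = 1.866 VAR  (c) S = 368.2 VA  (d) PF = 1 (lagging)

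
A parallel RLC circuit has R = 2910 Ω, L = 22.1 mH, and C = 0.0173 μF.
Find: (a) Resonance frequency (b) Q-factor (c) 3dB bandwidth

Step 1 — Resonance: ω₀ = 1/√(LC) = 1/√(0.0221·1.73e-08) = 5.114e+04 rad/s.
Step 2 — f₀ = ω₀/(2π) = 8140 Hz.
Step 3 — Parallel Q: Q = R/(ω₀L) = 2910/(5.114e+04·0.0221) = 2.575.
Step 4 — Bandwidth: Δω = ω₀/Q = 1.986e+04 rad/s; BW = Δω/(2π) = 3161 Hz.

(a) f₀ = 8140 Hz  (b) Q = 2.575  (c) BW = 3161 Hz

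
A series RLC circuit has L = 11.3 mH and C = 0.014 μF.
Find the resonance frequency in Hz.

Step 1 — Resonance condition Im(Z)=0 gives ω₀ = 1/√(LC).
Step 2 — ω₀ = 1/√(0.0113·1.4e-08) = 7.951e+04 rad/s.
Step 3 — f₀ = ω₀/(2π) = 1.265e+04 Hz.

f₀ = 1.265e+04 Hz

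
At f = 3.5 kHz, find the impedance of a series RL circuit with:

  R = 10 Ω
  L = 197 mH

Step 1 — Angular frequency: ω = 2π·f = 2π·3500 = 2.199e+04 rad/s.
Step 2 — Component impedances:
  R: Z = R = 10 Ω
  L: Z = jωL = j·2.199e+04·0.197 = 0 + j4332 Ω
Step 3 — Series combination: Z_total = R + L = 10 + j4332 Ω = 4332∠89.9° Ω.

Z = 10 + j4332 Ω = 4332∠89.9° Ω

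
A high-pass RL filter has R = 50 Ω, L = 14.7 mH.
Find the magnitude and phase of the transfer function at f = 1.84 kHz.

Step 1 — Angular frequency: ω = 2π·1840 = 1.156e+04 rad/s.
Step 2 — Transfer function: H(jω) = jωL/(R + jωL).
Step 3 — Numerator jωL = j·169.9; denominator R + jωL = 50 + j169.9.
Step 4 — H = 0.9203 + j0.2708.
Step 5 — Magnitude: |H| = 0.9593 (-0.4 dB); phase: φ = 16.4°.

|H| = 0.9593 (-0.4 dB), φ = 16.4°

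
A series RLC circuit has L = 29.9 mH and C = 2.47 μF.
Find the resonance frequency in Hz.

Step 1 — Resonance condition Im(Z)=0 gives ω₀ = 1/√(LC).
Step 2 — ω₀ = 1/√(0.0299·2.47e-06) = 3680 rad/s.
Step 3 — f₀ = ω₀/(2π) = 585.6 Hz.

f₀ = 585.6 Hz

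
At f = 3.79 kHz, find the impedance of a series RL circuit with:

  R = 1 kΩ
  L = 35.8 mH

Step 1 — Angular frequency: ω = 2π·f = 2π·3790 = 2.381e+04 rad/s.
Step 2 — Component impedances:
  R: Z = R = 1000 Ω
  L: Z = jωL = j·2.381e+04·0.0358 = 0 + j852.5 Ω
Step 3 — Series combination: Z_total = R + L = 1000 + j852.5 Ω = 1314∠40.4° Ω.

Z = 1000 + j852.5 Ω = 1314∠40.4° Ω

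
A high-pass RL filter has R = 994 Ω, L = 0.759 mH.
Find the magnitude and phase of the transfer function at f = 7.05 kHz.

Step 1 — Angular frequency: ω = 2π·7050 = 4.43e+04 rad/s.
Step 2 — Transfer function: H(jω) = jωL/(R + jωL).
Step 3 — Numerator jωL = j·33.62; denominator R + jωL = 994 + j33.62.
Step 4 — H = 0.001143 + j0.03379.
Step 5 — Magnitude: |H| = 0.0338 (-29.4 dB); phase: φ = 88.1°.

|H| = 0.0338 (-29.4 dB), φ = 88.1°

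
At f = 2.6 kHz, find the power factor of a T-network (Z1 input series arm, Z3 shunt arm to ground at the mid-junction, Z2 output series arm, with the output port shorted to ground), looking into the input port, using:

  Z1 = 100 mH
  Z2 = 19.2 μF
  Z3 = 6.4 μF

Step 1 — Angular frequency: ω = 2π·f = 2π·2600 = 1.634e+04 rad/s.
Step 2 — Component impedances:
  Z1: Z = jωL = j·1.634e+04·0.1 = 0 + j1634 Ω
  Z2: Z = 1/(jωC) = -j/(ω·C) = 0 - j3.188 Ω
  Z3: Z = 1/(jωC) = -j/(ω·C) = 0 - j9.565 Ω
Step 3 — With the output port shorted to ground, the output series arm Z2 runs from the junction to ground; the shunt arm Z3 also runs from the junction to ground. They appear in parallel: Z3 || Z2 = 0 - j2.391 Ω.
Step 4 — Series with input arm Z1: Z_in = Z1 + (Z3 || Z2) = 0 + j1631 Ω = 1631∠90.0° Ω.
Step 5 — Power factor: PF = cos(φ) = Re(Z)/|Z| = 0/1631 = 0.
Step 6 — Type: Im(Z) = 1631 ⇒ lagging (phase φ = 90.0°).

PF = 0 (lagging, φ = 90.0°)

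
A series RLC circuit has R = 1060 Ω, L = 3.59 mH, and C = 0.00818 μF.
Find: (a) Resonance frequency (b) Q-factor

Step 1 — Resonance condition Im(Z)=0 gives ω₀ = 1/√(LC).
Step 2 — ω₀ = 1/√(0.00359·8.18e-09) = 1.845e+05 rad/s.
Step 3 — f₀ = ω₀/(2π) = 2.937e+04 Hz.
Step 4 — Series Q: Q = ω₀L/R = 1.845e+05·0.00359/1060 = 0.625.

(a) f₀ = 2.937e+04 Hz  (b) Q = 0.625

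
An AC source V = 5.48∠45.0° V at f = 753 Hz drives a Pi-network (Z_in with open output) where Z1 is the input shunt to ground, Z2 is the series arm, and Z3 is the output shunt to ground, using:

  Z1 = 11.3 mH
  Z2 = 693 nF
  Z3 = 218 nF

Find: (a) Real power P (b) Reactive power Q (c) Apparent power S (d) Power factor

Step 1 — Angular frequency: ω = 2π·f = 2π·753 = 4731 rad/s.
Step 2 — Component impedances:
  Z1: Z = jωL = j·4731·0.0113 = 0 + j53.46 Ω
  Z2: Z = 1/(jωC) = -j/(ω·C) = 0 - j305 Ω
  Z3: Z = 1/(jωC) = -j/(ω·C) = 0 - j969.5 Ω
Step 3 — With open output, the series arm Z2 and the output shunt Z3 appear in series to ground: Z2 + Z3 = 0 - j1275 Ω.
Step 4 — Parallel with input shunt Z1: Z_in = Z1 || (Z2 + Z3) = 0 + j55.8 Ω = 55.8∠90.0° Ω.
Step 5 — Source phasor: V = 5.48∠45.0° V = 3.875 + j3.875 V.
Step 6 — Current: I = V / Z = 0.06944 - j0.06944 A = 0.0982∠-45.0° A.
Step 7 — Complex power: S = V·I* = 0 + j0.5381 VA.
Step 8 — Real power: P = Re(S) = 0 W.
Step 9 — Reactive power: Q = Im(S) = 0.5381 VAR.
Step 10 — Apparent power: |S| = 0.5381 VA.
Step 11 — Power factor: PF = P/|S| = 0 (lagging).

(a) P = 0 W  (b) Q = 0.5381 VAR  (c) S = 0.5381 VA  (d) PF = 0 (lagging)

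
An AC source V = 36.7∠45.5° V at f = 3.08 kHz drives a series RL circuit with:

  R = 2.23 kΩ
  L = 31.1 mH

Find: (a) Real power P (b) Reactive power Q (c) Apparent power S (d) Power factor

Step 1 — Angular frequency: ω = 2π·f = 2π·3080 = 1.935e+04 rad/s.
Step 2 — Component impedances:
  R: Z = R = 2230 Ω
  L: Z = jωL = j·1.935e+04·0.0311 = 0 + j601.9 Ω
Step 3 — Series combination: Z_total = R + L = 2230 + j601.9 Ω = 2310∠15.1° Ω.
Step 4 — Source phasor: V = 36.7∠45.5° V = 25.72 + j26.18 V.
Step 5 — Current: I = V / Z = 0.0137 + j0.008039 A = 0.01589∠30.4° A.
Step 6 — Complex power: S = V·I* = 0.563 + j0.1519 VA.
Step 7 — Real power: P = Re(S) = 0.563 W.
Step 8 — Reactive power: Q = Im(S) = 0.1519 VAR.
Step 9 — Apparent power: |S| = 0.5831 VA.
Step 10 — Power factor: PF = P/|S| = 0.9655 (lagging).

(a) P = 0.563 W  (b) Q = 0.1519 VAR  (c) S = 0.5831 VA  (d) PF = 0.9655 (lagging)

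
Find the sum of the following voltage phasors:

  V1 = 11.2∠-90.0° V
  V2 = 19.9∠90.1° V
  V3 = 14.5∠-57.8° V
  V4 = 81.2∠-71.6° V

Step 1 — Convert each phasor to rectangular form:
  V1 = 11.2·(cos(-90.0°) + j·sin(-90.0°)) = 0 - j11.2 V
  V2 = 19.9·(cos(90.1°) + j·sin(90.1°)) = -0.03473 + j19.9 V
  V3 = 14.5·(cos(-57.8°) + j·sin(-57.8°)) = 7.727 - j12.27 V
  V4 = 81.2·(cos(-71.6°) + j·sin(-71.6°)) = 25.63 - j77.05 V
Step 2 — Sum components: V_total = 33.32 - j80.62 V.
Step 3 — Convert to polar: |V_total| = 87.23 V, ∠V_total = -67.5°.

V_total = 87.23∠-67.5° V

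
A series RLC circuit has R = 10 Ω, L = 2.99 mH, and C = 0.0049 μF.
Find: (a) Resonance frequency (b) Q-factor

Step 1 — Resonance condition Im(Z)=0 gives ω₀ = 1/√(LC).
Step 2 — ω₀ = 1/√(0.00299·4.9e-09) = 2.613e+05 rad/s.
Step 3 — f₀ = ω₀/(2π) = 4.158e+04 Hz.
Step 4 — Series Q: Q = ω₀L/R = 2.613e+05·0.00299/10 = 78.12.

(a) f₀ = 4.158e+04 Hz  (b) Q = 78.12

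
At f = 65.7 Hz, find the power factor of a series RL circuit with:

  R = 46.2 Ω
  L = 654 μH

Step 1 — Angular frequency: ω = 2π·f = 2π·65.7 = 412.8 rad/s.
Step 2 — Component impedances:
  R: Z = R = 46.2 Ω
  L: Z = jωL = j·412.8·0.000654 = 0 + j0.27 Ω
Step 3 — Series combination: Z_total = R + L = 46.2 + j0.27 Ω = 46.2∠0.3° Ω.
Step 4 — Power factor: PF = cos(φ) = Re(Z)/|Z| = 46.2/46.2 = 1.
Step 5 — Type: Im(Z) = 0.27 ⇒ lagging (phase φ = 0.3°).

PF = 1 (lagging, φ = 0.3°)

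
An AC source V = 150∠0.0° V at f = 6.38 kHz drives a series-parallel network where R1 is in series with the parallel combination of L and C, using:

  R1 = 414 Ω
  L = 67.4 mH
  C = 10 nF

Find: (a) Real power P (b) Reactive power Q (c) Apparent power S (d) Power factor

Step 1 — Angular frequency: ω = 2π·f = 2π·6380 = 4.009e+04 rad/s.
Step 2 — Component impedances:
  R1: Z = R = 414 Ω
  L: Z = jωL = j·4.009e+04·0.0674 = 0 + j2702 Ω
  C: Z = 1/(jωC) = -j/(ω·C) = 0 - j2495 Ω
Step 3 — Parallel branch: L || C = 1/(1/L + 1/C) = 0 - j3.252e+04 Ω.
Step 4 — Series with R1: Z_total = R1 + (L || C) = 414 - j3.252e+04 Ω = 3.252e+04∠-89.3° Ω.
Step 5 — Source phasor: V = 150∠0.0° V = 150 V.
Step 6 — Current: I = V / Z = 5.871e-05 + j0.004612 A = 0.004612∠89.3° A.
Step 7 — Complex power: S = V·I* = 0.008806 - j0.6918 VA.
Step 8 — Real power: P = Re(S) = 0.008806 W.
Step 9 — Reactive power: Q = Im(S) = -0.6918 VAR.
Step 10 — Apparent power: |S| = 0.6918 VA.
Step 11 — Power factor: PF = P/|S| = 0.01273 (leading).

(a) P = 0.008806 W  (b) Q = -0.6918 VAR  (c) S = 0.6918 VA  (d) PF = 0.01273 (leading)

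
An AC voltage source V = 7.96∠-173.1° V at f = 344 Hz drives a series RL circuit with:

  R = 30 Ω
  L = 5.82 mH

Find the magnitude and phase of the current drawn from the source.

Step 1 — Angular frequency: ω = 2π·f = 2π·344 = 2161 rad/s.
Step 2 — Component impedances:
  R: Z = R = 30 Ω
  L: Z = jωL = j·2161·0.00582 = 0 + j12.58 Ω
Step 3 — Series combination: Z_total = R + L = 30 + j12.58 Ω = 32.53∠22.7° Ω.
Step 4 — Source phasor: V = 7.96∠-173.1° V = -7.902 - j0.9563 V.
Step 5 — Ohm's law: I = V / Z_total = (-7.902 - j0.9563) / (30 + j12.58) = -0.2354 + j0.06683 A.
Step 6 — Convert to polar: |I| = 0.2447 A, ∠I = 164.2°.

I = 0.2447∠164.2° A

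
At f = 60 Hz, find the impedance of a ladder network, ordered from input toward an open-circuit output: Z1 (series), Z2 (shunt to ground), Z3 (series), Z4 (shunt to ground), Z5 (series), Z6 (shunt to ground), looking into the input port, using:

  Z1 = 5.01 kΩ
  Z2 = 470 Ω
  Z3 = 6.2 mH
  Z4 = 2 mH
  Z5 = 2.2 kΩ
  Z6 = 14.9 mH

Step 1 — Angular frequency: ω = 2π·f = 2π·60 = 377 rad/s.
Step 2 — Component impedances:
  Z1: Z = R = 5010 Ω
  Z2: Z = R = 470 Ω
  Z3: Z = jωL = j·377·0.0062 = 0 + j2.337 Ω
  Z4: Z = jωL = j·377·0.002 = 0 + j0.754 Ω
  Z5: Z = R = 2200 Ω
  Z6: Z = jωL = j·377·0.0149 = 0 + j5.617 Ω
Step 3 — Ladder network (open output): work backward from the far end, alternating series and parallel combinations. Z_in = 5010 + j3.091 Ω = 5010∠0.0° Ω.

Z = 5010 + j3.091 Ω = 5010∠0.0° Ω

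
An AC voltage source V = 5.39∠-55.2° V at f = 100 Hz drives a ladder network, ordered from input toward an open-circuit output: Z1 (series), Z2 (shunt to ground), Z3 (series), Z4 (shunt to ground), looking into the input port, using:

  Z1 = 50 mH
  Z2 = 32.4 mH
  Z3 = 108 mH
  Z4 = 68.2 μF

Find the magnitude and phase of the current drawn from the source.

Step 1 — Angular frequency: ω = 2π·f = 2π·100 = 628.3 rad/s.
Step 2 — Component impedances:
  Z1: Z = jωL = j·628.3·0.05 = 0 + j31.42 Ω
  Z2: Z = jωL = j·628.3·0.0324 = 0 + j20.36 Ω
  Z3: Z = jωL = j·628.3·0.108 = 0 + j67.86 Ω
  Z4: Z = 1/(jωC) = -j/(ω·C) = 0 - j23.34 Ω
Step 3 — Ladder network (open output): work backward from the far end, alternating series and parallel combinations. Z_in = 0 + j45.39 Ω = 45.39∠90.0° Ω.
Step 4 — Source phasor: V = 5.39∠-55.2° V = 3.076 - j4.426 V.
Step 5 — Ohm's law: I = V / Z_total = (3.076 - j4.426) / (0 + j45.39) = -0.09752 - j0.06778 A.
Step 6 — Convert to polar: |I| = 0.1188 A, ∠I = -145.2°.

I = 0.1188∠-145.2° A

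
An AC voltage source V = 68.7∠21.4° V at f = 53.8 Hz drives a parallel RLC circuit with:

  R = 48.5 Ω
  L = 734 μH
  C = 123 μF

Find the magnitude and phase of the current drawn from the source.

Step 1 — Angular frequency: ω = 2π·f = 2π·53.8 = 338 rad/s.
Step 2 — Component impedances:
  R: Z = R = 48.5 Ω
  L: Z = jωL = j·338·0.000734 = 0 + j0.2481 Ω
  C: Z = 1/(jωC) = -j/(ω·C) = 0 - j24.05 Ω
Step 3 — Parallel combination: 1/Z_total = 1/R + 1/L + 1/C; Z_total = 0.001296 + j0.2507 Ω = 0.2507∠89.7° Ω.
Step 4 — Source phasor: V = 68.7∠21.4° V = 63.96 + j25.07 V.
Step 5 — Ohm's law: I = V / Z_total = (63.96 + j25.07) / (0.001296 + j0.2507) = 101.3 - j254.6 A.
Step 6 — Convert to polar: |I| = 274 A, ∠I = -68.3°.

I = 274∠-68.3° A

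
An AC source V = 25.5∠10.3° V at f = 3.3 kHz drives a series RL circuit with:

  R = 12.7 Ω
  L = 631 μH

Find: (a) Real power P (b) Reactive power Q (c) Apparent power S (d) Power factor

Step 1 — Angular frequency: ω = 2π·f = 2π·3300 = 2.073e+04 rad/s.
Step 2 — Component impedances:
  R: Z = R = 12.7 Ω
  L: Z = jωL = j·2.073e+04·0.000631 = 0 + j13.08 Ω
Step 3 — Series combination: Z_total = R + L = 12.7 + j13.08 Ω = 18.23∠45.9° Ω.
Step 4 — Source phasor: V = 25.5∠10.3° V = 25.09 + j4.559 V.
Step 5 — Current: I = V / Z = 1.138 - j0.8132 A = 1.399∠-35.6° A.
Step 6 — Complex power: S = V·I* = 24.84 + j25.59 VA.
Step 7 — Real power: P = Re(S) = 24.84 W.
Step 8 — Reactive power: Q = Im(S) = 25.59 VAR.
Step 9 — Apparent power: |S| = 35.66 VA.
Step 10 — Power factor: PF = P/|S| = 0.6965 (lagging).

(a) P = 24.84 W  (b) Q = 25.59 VAR  (c) S = 35.66 VA  (d) PF = 0.6965 (lagging)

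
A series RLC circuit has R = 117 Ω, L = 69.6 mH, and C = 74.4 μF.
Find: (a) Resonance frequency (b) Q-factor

Step 1 — Resonance condition Im(Z)=0 gives ω₀ = 1/√(LC).
Step 2 — ω₀ = 1/√(0.0696·7.44e-05) = 439.4 rad/s.
Step 3 — f₀ = ω₀/(2π) = 69.94 Hz.
Step 4 — Series Q: Q = ω₀L/R = 439.4·0.0696/117 = 0.2614.

(a) f₀ = 69.94 Hz  (b) Q = 0.2614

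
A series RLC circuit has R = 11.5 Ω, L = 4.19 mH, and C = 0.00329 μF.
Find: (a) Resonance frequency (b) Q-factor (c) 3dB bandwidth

Step 1 — Resonance: ω₀ = 1/√(LC) = 1/√(0.00419·3.29e-09) = 2.693e+05 rad/s.
Step 2 — f₀ = ω₀/(2π) = 4.287e+04 Hz.
Step 3 — Series Q: Q = ω₀L/R = 2.693e+05·0.00419/11.5 = 98.13.
Step 4 — Bandwidth: Δω = ω₀/Q = 2745 rad/s; BW = Δω/(2π) = 436.8 Hz.

(a) f₀ = 4.287e+04 Hz  (b) Q = 98.13  (c) BW = 436.8 Hz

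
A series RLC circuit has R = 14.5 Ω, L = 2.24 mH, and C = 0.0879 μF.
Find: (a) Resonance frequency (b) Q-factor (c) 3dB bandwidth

Step 1 — Resonance condition Im(Z)=0 gives ω₀ = 1/√(LC).
Step 2 — ω₀ = 1/√(0.00224·8.79e-08) = 7.127e+04 rad/s.
Step 3 — f₀ = ω₀/(2π) = 1.134e+04 Hz.
Step 4 — Series Q: Q = ω₀L/R = 7.127e+04·0.00224/14.5 = 11.01.
Step 5 — 3dB bandwidth: Δω = ω₀/Q = 6473 rad/s; BW = Δω/(2π) = 1030 Hz.

(a) f₀ = 1.134e+04 Hz  (b) Q = 11.01  (c) BW = 1030 Hz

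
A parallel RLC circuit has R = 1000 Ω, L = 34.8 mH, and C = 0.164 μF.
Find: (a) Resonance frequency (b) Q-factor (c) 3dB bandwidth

Step 1 — Resonance: ω₀ = 1/√(LC) = 1/√(0.0348·1.64e-07) = 1.324e+04 rad/s.
Step 2 — f₀ = ω₀/(2π) = 2107 Hz.
Step 3 — Parallel Q: Q = R/(ω₀L) = 1000/(1.324e+04·0.0348) = 2.171.
Step 4 — Bandwidth: Δω = ω₀/Q = 6098 rad/s; BW = Δω/(2π) = 970.5 Hz.

(a) f₀ = 2107 Hz  (b) Q = 2.171  (c) BW = 970.5 Hz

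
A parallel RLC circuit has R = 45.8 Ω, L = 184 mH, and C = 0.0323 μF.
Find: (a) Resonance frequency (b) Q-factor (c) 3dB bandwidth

Step 1 — Resonance: ω₀ = 1/√(LC) = 1/√(0.184·3.23e-08) = 1.297e+04 rad/s.
Step 2 — f₀ = ω₀/(2π) = 2064 Hz.
Step 3 — Parallel Q: Q = R/(ω₀L) = 45.8/(1.297e+04·0.184) = 0.01919.
Step 4 — Bandwidth: Δω = ω₀/Q = 6.76e+05 rad/s; BW = Δω/(2π) = 1.076e+05 Hz.

(a) f₀ = 2064 Hz  (b) Q = 0.01919  (c) BW = 1.076e+05 Hz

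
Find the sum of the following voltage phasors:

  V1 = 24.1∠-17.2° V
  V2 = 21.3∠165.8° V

Step 1 — Convert each phasor to rectangular form:
  V1 = 24.1·(cos(-17.2°) + j·sin(-17.2°)) = 23.02 - j7.127 V
  V2 = 21.3·(cos(165.8°) + j·sin(165.8°)) = -20.65 + j5.225 V
Step 2 — Sum components: V_total = 2.373 - j1.902 V.
Step 3 — Convert to polar: |V_total| = 3.041 V, ∠V_total = -38.7°.

V_total = 3.041∠-38.7° V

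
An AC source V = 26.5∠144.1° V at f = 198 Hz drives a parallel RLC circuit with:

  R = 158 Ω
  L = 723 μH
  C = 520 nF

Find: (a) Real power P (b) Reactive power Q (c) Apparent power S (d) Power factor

Step 1 — Angular frequency: ω = 2π·f = 2π·198 = 1244 rad/s.
Step 2 — Component impedances:
  R: Z = R = 158 Ω
  L: Z = jωL = j·1244·0.000723 = 0 + j0.8995 Ω
  C: Z = 1/(jωC) = -j/(ω·C) = 0 - j1546 Ω
Step 3 — Parallel combination: 1/Z_total = 1/R + 1/L + 1/C; Z_total = 0.005126 + j0.9 Ω = 0.9∠89.7° Ω.
Step 4 — Source phasor: V = 26.5∠144.1° V = -21.47 + j15.54 V.
Step 5 — Current: I = V / Z = 17.13 + j23.95 A = 29.45∠54.4° A.
Step 6 — Complex power: S = V·I* = 4.445 + j780.3 VA.
Step 7 — Real power: P = Re(S) = 4.445 W.
Step 8 — Reactive power: Q = Im(S) = 780.3 VAR.
Step 9 — Apparent power: |S| = 780.3 VA.
Step 10 — Power factor: PF = P/|S| = 0.005696 (lagging).

(a) P = 4.445 W  (b) Q = 780.3 VAR  (c) S = 780.3 VA  (d) PF = 0.005696 (lagging)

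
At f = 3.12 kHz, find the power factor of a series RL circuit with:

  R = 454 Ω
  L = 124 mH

Step 1 — Angular frequency: ω = 2π·f = 2π·3120 = 1.96e+04 rad/s.
Step 2 — Component impedances:
  R: Z = R = 454 Ω
  L: Z = jωL = j·1.96e+04·0.124 = 0 + j2431 Ω
Step 3 — Series combination: Z_total = R + L = 454 + j2431 Ω = 2473∠79.4° Ω.
Step 4 — Power factor: PF = cos(φ) = Re(Z)/|Z| = 454/2473 = 0.1836.
Step 5 — Type: Im(Z) = 2431 ⇒ lagging (phase φ = 79.4°).

PF = 0.1836 (lagging, φ = 79.4°)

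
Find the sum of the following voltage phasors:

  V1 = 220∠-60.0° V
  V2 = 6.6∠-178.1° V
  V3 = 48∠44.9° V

Step 1 — Convert each phasor to rectangular form:
  V1 = 220·(cos(-60.0°) + j·sin(-60.0°)) = 110 - j190.5 V
  V2 = 6.6·(cos(-178.1°) + j·sin(-178.1°)) = -6.596 - j0.2188 V
  V3 = 48·(cos(44.9°) + j·sin(44.9°)) = 34 + j33.88 V
Step 2 — Sum components: V_total = 137.4 - j156.9 V.
Step 3 — Convert to polar: |V_total| = 208.5 V, ∠V_total = -48.8°.

V_total = 208.5∠-48.8° V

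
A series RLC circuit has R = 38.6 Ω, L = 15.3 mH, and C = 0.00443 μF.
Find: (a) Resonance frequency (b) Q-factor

Step 1 — Resonance condition Im(Z)=0 gives ω₀ = 1/√(LC).
Step 2 — ω₀ = 1/√(0.0153·4.43e-09) = 1.215e+05 rad/s.
Step 3 — f₀ = ω₀/(2π) = 1.933e+04 Hz.
Step 4 — Series Q: Q = ω₀L/R = 1.215e+05·0.0153/38.6 = 48.15.

(a) f₀ = 1.933e+04 Hz  (b) Q = 48.15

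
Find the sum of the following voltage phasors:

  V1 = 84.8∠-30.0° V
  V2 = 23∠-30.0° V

Step 1 — Convert each phasor to rectangular form:
  V1 = 84.8·(cos(-30.0°) + j·sin(-30.0°)) = 73.44 - j42.4 V
  V2 = 23·(cos(-30.0°) + j·sin(-30.0°)) = 19.92 - j11.5 V
Step 2 — Sum components: V_total = 93.36 - j53.9 V.
Step 3 — Convert to polar: |V_total| = 107.8 V, ∠V_total = -30.0°.

V_total = 107.8∠-30.0° V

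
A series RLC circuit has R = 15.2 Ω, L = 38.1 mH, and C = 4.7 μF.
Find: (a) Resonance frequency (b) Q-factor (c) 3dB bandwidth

Step 1 — Resonance: ω₀ = 1/√(LC) = 1/√(0.0381·4.7e-06) = 2363 rad/s.
Step 2 — f₀ = ω₀/(2π) = 376.1 Hz.
Step 3 — Series Q: Q = ω₀L/R = 2363·0.0381/15.2 = 5.923.
Step 4 — Bandwidth: Δω = ω₀/Q = 399 rad/s; BW = Δω/(2π) = 63.49 Hz.

(a) f₀ = 376.1 Hz  (b) Q = 5.923  (c) BW = 63.49 Hz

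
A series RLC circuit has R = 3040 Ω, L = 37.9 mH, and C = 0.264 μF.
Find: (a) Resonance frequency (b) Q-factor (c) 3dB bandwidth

Step 1 — Resonance: ω₀ = 1/√(LC) = 1/√(0.0379·2.64e-07) = 9997 rad/s.
Step 2 — f₀ = ω₀/(2π) = 1591 Hz.
Step 3 — Series Q: Q = ω₀L/R = 9997·0.0379/3040 = 0.1246.
Step 4 — Bandwidth: Δω = ω₀/Q = 8.021e+04 rad/s; BW = Δω/(2π) = 1.277e+04 Hz.

(a) f₀ = 1591 Hz  (b) Q = 0.1246  (c) BW = 1.277e+04 Hz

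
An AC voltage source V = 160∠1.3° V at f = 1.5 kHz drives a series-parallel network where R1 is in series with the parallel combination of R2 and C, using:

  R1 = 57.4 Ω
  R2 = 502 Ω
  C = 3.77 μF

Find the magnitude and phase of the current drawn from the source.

Step 1 — Angular frequency: ω = 2π·f = 2π·1500 = 9425 rad/s.
Step 2 — Component impedances:
  R1: Z = R = 57.4 Ω
  R2: Z = R = 502 Ω
  C: Z = 1/(jωC) = -j/(ω·C) = 0 - j28.14 Ω
Step 3 — Parallel branch: R2 || C = 1/(1/R2 + 1/C) = 1.573 - j28.06 Ω.
Step 4 — Series with R1: Z_total = R1 + (R2 || C) = 58.97 - j28.06 Ω = 65.31∠-25.4° Ω.
Step 5 — Source phasor: V = 160∠1.3° V = 160 + j3.63 V.
Step 6 — Ohm's law: I = V / Z_total = (160 + j3.63) / (58.97 - j28.06) = 2.188 + j1.102 A.
Step 7 — Convert to polar: |I| = 2.45 A, ∠I = 26.7°.

I = 2.45∠26.7° A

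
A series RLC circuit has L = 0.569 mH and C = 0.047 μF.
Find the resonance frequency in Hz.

Step 1 — Resonance condition Im(Z)=0 gives ω₀ = 1/√(LC).
Step 2 — ω₀ = 1/√(0.000569·4.7e-08) = 1.934e+05 rad/s.
Step 3 — f₀ = ω₀/(2π) = 3.078e+04 Hz.

f₀ = 3.078e+04 Hz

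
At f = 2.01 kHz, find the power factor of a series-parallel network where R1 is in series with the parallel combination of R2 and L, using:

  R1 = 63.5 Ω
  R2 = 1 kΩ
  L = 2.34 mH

Step 1 — Angular frequency: ω = 2π·f = 2π·2010 = 1.263e+04 rad/s.
Step 2 — Component impedances:
  R1: Z = R = 63.5 Ω
  R2: Z = R = 1000 Ω
  L: Z = jωL = j·1.263e+04·0.00234 = 0 + j29.55 Ω
Step 3 — Parallel branch: R2 || L = 1/(1/R2 + 1/L) = 0.8726 + j29.53 Ω.
Step 4 — Series with R1: Z_total = R1 + (R2 || L) = 64.37 + j29.53 Ω = 70.82∠24.6° Ω.
Step 5 — Power factor: PF = cos(φ) = Re(Z)/|Z| = 64.37/70.82 = 0.9089.
Step 6 — Type: Im(Z) = 29.53 ⇒ lagging (phase φ = 24.6°).

PF = 0.9089 (lagging, φ = 24.6°)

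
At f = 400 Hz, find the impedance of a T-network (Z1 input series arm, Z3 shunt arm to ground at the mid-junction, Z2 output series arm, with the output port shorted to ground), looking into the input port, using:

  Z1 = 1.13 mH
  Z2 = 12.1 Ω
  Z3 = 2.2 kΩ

Step 1 — Angular frequency: ω = 2π·f = 2π·400 = 2513 rad/s.
Step 2 — Component impedances:
  Z1: Z = jωL = j·2513·0.00113 = 0 + j2.84 Ω
  Z2: Z = R = 12.1 Ω
  Z3: Z = R = 2200 Ω
Step 3 — With the output port shorted to ground, the output series arm Z2 runs from the junction to ground; the shunt arm Z3 also runs from the junction to ground. They appear in parallel: Z3 || Z2 = 12.03 Ω.
Step 4 — Series with input arm Z1: Z_in = Z1 + (Z3 || Z2) = 12.03 + j2.84 Ω = 12.36∠13.3° Ω.

Z = 12.03 + j2.84 Ω = 12.36∠13.3° Ω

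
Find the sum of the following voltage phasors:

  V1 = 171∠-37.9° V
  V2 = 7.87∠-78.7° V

Step 1 — Convert each phasor to rectangular form:
  V1 = 171·(cos(-37.9°) + j·sin(-37.9°)) = 134.9 - j105 V
  V2 = 7.87·(cos(-78.7°) + j·sin(-78.7°)) = 1.542 - j7.717 V
Step 2 — Sum components: V_total = 136.5 - j112.8 V.
Step 3 — Convert to polar: |V_total| = 177 V, ∠V_total = -39.6°.

V_total = 177∠-39.6° V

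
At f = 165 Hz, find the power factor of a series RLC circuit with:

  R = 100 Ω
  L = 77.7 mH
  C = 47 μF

Step 1 — Angular frequency: ω = 2π·f = 2π·165 = 1037 rad/s.
Step 2 — Component impedances:
  R: Z = R = 100 Ω
  L: Z = jωL = j·1037·0.0777 = 0 + j80.55 Ω
  C: Z = 1/(jωC) = -j/(ω·C) = 0 - j20.52 Ω
Step 3 — Series combination: Z_total = R + L + C = 100 + j60.03 Ω = 116.6∠31.0° Ω.
Step 4 — Power factor: PF = cos(φ) = Re(Z)/|Z| = 100/116.63 = 0.8574.
Step 5 — Type: Im(Z) = 60.03 ⇒ lagging (phase φ = 31.0°).

PF = 0.8574 (lagging, φ = 31.0°)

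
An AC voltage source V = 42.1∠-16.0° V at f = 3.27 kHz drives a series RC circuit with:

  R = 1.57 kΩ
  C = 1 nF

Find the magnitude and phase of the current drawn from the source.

Step 1 — Angular frequency: ω = 2π·f = 2π·3270 = 2.055e+04 rad/s.
Step 2 — Component impedances:
  R: Z = R = 1570 Ω
  C: Z = 1/(jωC) = -j/(ω·C) = 0 - j4.867e+04 Ω
Step 3 — Series combination: Z_total = R + C = 1570 - j4.867e+04 Ω = 4.87e+04∠-88.2° Ω.
Step 4 — Source phasor: V = 42.1∠-16.0° V = 40.47 - j11.6 V.
Step 5 — Ohm's law: I = V / Z_total = (40.47 - j11.6) / (1570 - j4.867e+04) = 0.000265 + j0.0008229 A.
Step 6 — Convert to polar: |I| = 0.0008645 A, ∠I = 72.2°.

I = 0.0008645∠72.2° A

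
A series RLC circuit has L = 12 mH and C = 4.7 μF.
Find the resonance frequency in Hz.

Step 1 — Resonance condition Im(Z)=0 gives ω₀ = 1/√(LC).
Step 2 — ω₀ = 1/√(0.012·4.7e-06) = 4211 rad/s.
Step 3 — f₀ = ω₀/(2π) = 670.2 Hz.

f₀ = 670.2 Hz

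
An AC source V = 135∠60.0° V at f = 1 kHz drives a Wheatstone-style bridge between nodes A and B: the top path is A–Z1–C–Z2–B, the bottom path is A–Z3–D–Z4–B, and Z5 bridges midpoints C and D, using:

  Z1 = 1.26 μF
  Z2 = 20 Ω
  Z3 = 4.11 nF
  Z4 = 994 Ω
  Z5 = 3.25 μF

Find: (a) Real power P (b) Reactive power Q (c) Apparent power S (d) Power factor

Step 1 — Angular frequency: ω = 2π·f = 2π·1000 = 6283 rad/s.
Step 2 — Component impedances:
  Z1: Z = 1/(jωC) = -j/(ω·C) = 0 - j126.3 Ω
  Z2: Z = R = 20 Ω
  Z3: Z = 1/(jωC) = -j/(ω·C) = 0 - j3.872e+04 Ω
  Z4: Z = R = 994 Ω
  Z5: Z = 1/(jωC) = -j/(ω·C) = 0 - j48.97 Ω
Step 3 — Bridge requires nodal analysis (the Z5 bridge couples midpoints C and D, so the two paths cannot be reduced to a simple series/parallel combination). Setting node B to ground and injecting 1 A at node A, the 3-node admittance system at A, C, D solves to V_A = Z_AB = 19.61 - j125.9 Ω = 127.4∠-81.1° Ω.
Step 4 — Source phasor: V = 135∠60.0° V = 67.5 + j116.9 V.
Step 5 — Current: I = V / Z = -0.825 + j0.6645 A = 1.059∠141.1° A.
Step 6 — Complex power: S = V·I* = 22 - j141.3 VA.
Step 7 — Real power: P = Re(S) = 22 W.
Step 8 — Reactive power: Q = Im(S) = -141.3 VAR.
Step 9 — Apparent power: |S| = 143 VA.
Step 10 — Power factor: PF = P/|S| = 0.1539 (leading).

(a) P = 22 W  (b) Q = -141.3 VAR  (c) S = 143 VA  (d) PF = 0.1539 (leading)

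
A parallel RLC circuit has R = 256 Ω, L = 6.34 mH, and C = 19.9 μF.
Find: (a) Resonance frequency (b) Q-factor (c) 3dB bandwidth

Step 1 — Resonance: ω₀ = 1/√(LC) = 1/√(0.00634·1.99e-05) = 2815 rad/s.
Step 2 — f₀ = ω₀/(2π) = 448.1 Hz.
Step 3 — Parallel Q: Q = R/(ω₀L) = 256/(2815·0.00634) = 14.34.
Step 4 — Bandwidth: Δω = ω₀/Q = 196.3 rad/s; BW = Δω/(2π) = 31.24 Hz.

(a) f₀ = 448.1 Hz  (b) Q = 14.34  (c) BW = 31.24 Hz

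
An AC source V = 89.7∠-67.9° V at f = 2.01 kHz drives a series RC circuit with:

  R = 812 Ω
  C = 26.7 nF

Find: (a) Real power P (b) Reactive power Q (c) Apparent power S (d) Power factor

Step 1 — Angular frequency: ω = 2π·f = 2π·2010 = 1.263e+04 rad/s.
Step 2 — Component impedances:
  R: Z = R = 812 Ω
  C: Z = 1/(jωC) = -j/(ω·C) = 0 - j2966 Ω
Step 3 — Series combination: Z_total = R + C = 812 - j2966 Ω = 3075∠-74.7° Ω.
Step 4 — Source phasor: V = 89.7∠-67.9° V = 33.75 - j83.11 V.
Step 5 — Current: I = V / Z = 0.02897 + j0.003448 A = 0.02917∠6.8° A.
Step 6 — Complex power: S = V·I* = 0.6911 - j2.524 VA.
Step 7 — Real power: P = Re(S) = 0.6911 W.
Step 8 — Reactive power: Q = Im(S) = -2.524 VAR.
Step 9 — Apparent power: |S| = 2.617 VA.
Step 10 — Power factor: PF = P/|S| = 0.2641 (leading).

(a) P = 0.6911 W  (b) Q = -2.524 VAR  (c) S = 2.617 VA  (d) PF = 0.2641 (leading)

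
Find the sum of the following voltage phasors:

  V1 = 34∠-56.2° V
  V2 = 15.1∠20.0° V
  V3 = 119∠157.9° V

Step 1 — Convert each phasor to rectangular form:
  V1 = 34·(cos(-56.2°) + j·sin(-56.2°)) = 18.91 - j28.25 V
  V2 = 15.1·(cos(20.0°) + j·sin(20.0°)) = 14.19 + j5.165 V
  V3 = 119·(cos(157.9°) + j·sin(157.9°)) = -110.3 + j44.77 V
Step 2 — Sum components: V_total = -77.15 + j21.68 V.
Step 3 — Convert to polar: |V_total| = 80.14 V, ∠V_total = 164.3°.

V_total = 80.14∠164.3° V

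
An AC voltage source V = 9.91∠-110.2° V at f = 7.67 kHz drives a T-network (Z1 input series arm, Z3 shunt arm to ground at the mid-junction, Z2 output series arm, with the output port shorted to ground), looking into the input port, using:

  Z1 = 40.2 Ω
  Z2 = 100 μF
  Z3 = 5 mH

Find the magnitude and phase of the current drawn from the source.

Step 1 — Angular frequency: ω = 2π·f = 2π·7670 = 4.819e+04 rad/s.
Step 2 — Component impedances:
  Z1: Z = R = 40.2 Ω
  Z2: Z = 1/(jωC) = -j/(ω·C) = 0 - j0.2075 Ω
  Z3: Z = jωL = j·4.819e+04·0.005 = 0 + j241 Ω
Step 3 — With the output port shorted to ground, the output series arm Z2 runs from the junction to ground; the shunt arm Z3 also runs from the junction to ground. They appear in parallel: Z3 || Z2 = 0 - j0.2077 Ω.
Step 4 — Series with input arm Z1: Z_in = Z1 + (Z3 || Z2) = 40.2 - j0.2077 Ω = 40.2∠-0.3° Ω.
Step 5 — Source phasor: V = 9.91∠-110.2° V = -3.422 - j9.3 V.
Step 6 — Ohm's law: I = V / Z_total = (-3.422 - j9.3) / (40.2 - j0.2077) = -0.08392 - j0.2318 A.
Step 7 — Convert to polar: |I| = 0.2465 A, ∠I = -109.9°.

I = 0.2465∠-109.9° A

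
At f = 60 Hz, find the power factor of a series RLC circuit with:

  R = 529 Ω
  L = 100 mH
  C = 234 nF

Step 1 — Angular frequency: ω = 2π·f = 2π·60 = 377 rad/s.
Step 2 — Component impedances:
  R: Z = R = 529 Ω
  L: Z = jωL = j·377·0.1 = 0 + j37.7 Ω
  C: Z = 1/(jωC) = -j/(ω·C) = 0 - j1.134e+04 Ω
Step 3 — Series combination: Z_total = R + L + C = 529 - j1.13e+04 Ω = 1.131e+04∠-87.3° Ω.
Step 4 — Power factor: PF = cos(φ) = Re(Z)/|Z| = 529/1.131e+04 = 0.04677.
Step 5 — Type: Im(Z) = -1.13e+04 ⇒ leading (phase φ = -87.3°).

PF = 0.04677 (leading, φ = -87.3°)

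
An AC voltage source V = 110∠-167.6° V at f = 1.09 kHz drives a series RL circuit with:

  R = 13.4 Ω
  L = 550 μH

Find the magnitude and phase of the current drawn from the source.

Step 1 — Angular frequency: ω = 2π·f = 2π·1090 = 6849 rad/s.
Step 2 — Component impedances:
  R: Z = R = 13.4 Ω
  L: Z = jωL = j·6849·0.00055 = 0 + j3.767 Ω
Step 3 — Series combination: Z_total = R + L = 13.4 + j3.767 Ω = 13.92∠15.7° Ω.
Step 4 — Source phasor: V = 110∠-167.6° V = -107.4 - j23.62 V.
Step 5 — Ohm's law: I = V / Z_total = (-107.4 - j23.62) / (13.4 + j3.767) = -7.89 + j0.455 A.
Step 6 — Convert to polar: |I| = 7.903 A, ∠I = 176.7°.

I = 7.903∠176.7° A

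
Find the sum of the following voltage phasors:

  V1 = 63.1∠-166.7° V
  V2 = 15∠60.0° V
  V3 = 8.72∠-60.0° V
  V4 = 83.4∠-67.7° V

Step 1 — Convert each phasor to rectangular form:
  V1 = 63.1·(cos(-166.7°) + j·sin(-166.7°)) = -61.41 - j14.52 V
  V2 = 15·(cos(60.0°) + j·sin(60.0°)) = 7.5 + j12.99 V
  V3 = 8.72·(cos(-60.0°) + j·sin(-60.0°)) = 4.36 - j7.552 V
  V4 = 83.4·(cos(-67.7°) + j·sin(-67.7°)) = 31.65 - j77.16 V
Step 2 — Sum components: V_total = -17.9 - j86.24 V.
Step 3 — Convert to polar: |V_total| = 88.08 V, ∠V_total = -101.7°.

V_total = 88.08∠-101.7° V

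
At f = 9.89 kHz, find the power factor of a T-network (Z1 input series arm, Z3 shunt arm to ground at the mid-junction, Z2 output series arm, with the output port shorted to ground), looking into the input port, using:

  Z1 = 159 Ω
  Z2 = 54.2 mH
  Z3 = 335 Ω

Step 1 — Angular frequency: ω = 2π·f = 2π·9890 = 6.214e+04 rad/s.
Step 2 — Component impedances:
  Z1: Z = R = 159 Ω
  Z2: Z = jωL = j·6.214e+04·0.0542 = 0 + j3368 Ω
  Z3: Z = R = 335 Ω
Step 3 — With the output port shorted to ground, the output series arm Z2 runs from the junction to ground; the shunt arm Z3 also runs from the junction to ground. They appear in parallel: Z3 || Z2 = 331.7 + j32.99 Ω.
Step 4 — Series with input arm Z1: Z_in = Z1 + (Z3 || Z2) = 490.7 + j32.99 Ω = 491.8∠3.8° Ω.
Step 5 — Power factor: PF = cos(φ) = Re(Z)/|Z| = 490.72/491.83 = 0.9977.
Step 6 — Type: Im(Z) = 32.99 ⇒ lagging (phase φ = 3.8°).

PF = 0.9977 (lagging, φ = 3.8°)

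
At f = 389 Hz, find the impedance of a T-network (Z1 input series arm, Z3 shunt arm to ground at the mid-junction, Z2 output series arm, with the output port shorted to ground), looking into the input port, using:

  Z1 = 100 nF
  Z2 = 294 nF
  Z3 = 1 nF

Step 1 — Angular frequency: ω = 2π·f = 2π·389 = 2444 rad/s.
Step 2 — Component impedances:
  Z1: Z = 1/(jωC) = -j/(ω·C) = 0 - j4091 Ω
  Z2: Z = 1/(jωC) = -j/(ω·C) = 0 - j1392 Ω
  Z3: Z = 1/(jωC) = -j/(ω·C) = 0 - j4.091e+05 Ω
Step 3 — With the output port shorted to ground, the output series arm Z2 runs from the junction to ground; the shunt arm Z3 also runs from the junction to ground. They appear in parallel: Z3 || Z2 = 0 - j1387 Ω.
Step 4 — Series with input arm Z1: Z_in = Z1 + (Z3 || Z2) = 0 - j5478 Ω = 5478∠-90.0° Ω.

Z = 0 - j5478 Ω = 5478∠-90.0° Ω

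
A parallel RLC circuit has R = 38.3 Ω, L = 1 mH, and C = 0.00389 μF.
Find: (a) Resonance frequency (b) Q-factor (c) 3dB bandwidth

Step 1 — Resonance: ω₀ = 1/√(LC) = 1/√(0.001·3.89e-09) = 5.07e+05 rad/s.
Step 2 — f₀ = ω₀/(2π) = 8.069e+04 Hz.
Step 3 — Parallel Q: Q = R/(ω₀L) = 38.3/(5.07e+05·0.001) = 0.07554.
Step 4 — Bandwidth: Δω = ω₀/Q = 6.712e+06 rad/s; BW = Δω/(2π) = 1.068e+06 Hz.

(a) f₀ = 8.069e+04 Hz  (b) Q = 0.07554  (c) BW = 1.068e+06 Hz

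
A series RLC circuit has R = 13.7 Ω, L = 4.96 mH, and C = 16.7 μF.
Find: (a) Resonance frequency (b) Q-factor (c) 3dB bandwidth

Step 1 — Resonance condition Im(Z)=0 gives ω₀ = 1/√(LC).
Step 2 — ω₀ = 1/√(0.00496·1.67e-05) = 3475 rad/s.
Step 3 — f₀ = ω₀/(2π) = 553 Hz.
Step 4 — Series Q: Q = ω₀L/R = 3475·0.00496/13.7 = 1.258.
Step 5 — 3dB bandwidth: Δω = ω₀/Q = 2762 rad/s; BW = Δω/(2π) = 439.6 Hz.

(a) f₀ = 553 Hz  (b) Q = 1.258  (c) BW = 439.6 Hz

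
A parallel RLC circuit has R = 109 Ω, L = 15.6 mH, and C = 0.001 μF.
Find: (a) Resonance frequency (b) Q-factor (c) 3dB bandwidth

Step 1 — Resonance: ω₀ = 1/√(LC) = 1/√(0.0156·1e-09) = 2.532e+05 rad/s.
Step 2 — f₀ = ω₀/(2π) = 4.03e+04 Hz.
Step 3 — Parallel Q: Q = R/(ω₀L) = 109/(2.532e+05·0.0156) = 0.0276.
Step 4 — Bandwidth: Δω = ω₀/Q = 9.174e+06 rad/s; BW = Δω/(2π) = 1.46e+06 Hz.

(a) f₀ = 4.03e+04 Hz  (b) Q = 0.0276  (c) BW = 1.46e+06 Hz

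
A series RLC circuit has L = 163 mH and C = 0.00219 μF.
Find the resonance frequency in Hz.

Step 1 — Resonance condition Im(Z)=0 gives ω₀ = 1/√(LC).
Step 2 — ω₀ = 1/√(0.163·2.19e-09) = 5.293e+04 rad/s.
Step 3 — f₀ = ω₀/(2π) = 8424 Hz.

f₀ = 8424 Hz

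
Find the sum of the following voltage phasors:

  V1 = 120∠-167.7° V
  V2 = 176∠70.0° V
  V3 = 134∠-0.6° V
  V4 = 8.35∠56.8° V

Step 1 — Convert each phasor to rectangular form:
  V1 = 120·(cos(-167.7°) + j·sin(-167.7°)) = -117.2 - j25.56 V
  V2 = 176·(cos(70.0°) + j·sin(70.0°)) = 60.2 + j165.4 V
  V3 = 134·(cos(-0.6°) + j·sin(-0.6°)) = 134 - j1.403 V
  V4 = 8.35·(cos(56.8°) + j·sin(56.8°)) = 4.572 + j6.987 V
Step 2 — Sum components: V_total = 81.51 + j145.4 V.
Step 3 — Convert to polar: |V_total| = 166.7 V, ∠V_total = 60.7°.

V_total = 166.7∠60.7° V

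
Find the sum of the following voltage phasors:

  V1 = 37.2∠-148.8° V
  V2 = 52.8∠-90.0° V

Step 1 — Convert each phasor to rectangular form:
  V1 = 37.2·(cos(-148.8°) + j·sin(-148.8°)) = -31.82 - j19.27 V
  V2 = 52.8·(cos(-90.0°) + j·sin(-90.0°)) = 0 - j52.8 V
Step 2 — Sum components: V_total = -31.82 - j72.07 V.
Step 3 — Convert to polar: |V_total| = 78.78 V, ∠V_total = -113.8°.

V_total = 78.78∠-113.8° V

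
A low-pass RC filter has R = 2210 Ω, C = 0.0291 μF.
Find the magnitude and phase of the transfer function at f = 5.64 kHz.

Step 1 — Angular frequency: ω = 2π·5640 = 3.544e+04 rad/s.
Step 2 — Transfer function: H(jω) = 1/(1 + jωRC).
Step 3 — Denominator: 1 + jωRC = 1 + j·3.544e+04·2210·2.91e-08 = 1 + j2.279.
Step 4 — H = 0.1615 - j0.3679.
Step 5 — Magnitude: |H| = 0.4018 (-7.9 dB); phase: φ = -66.3°.

|H| = 0.4018 (-7.9 dB), φ = -66.3°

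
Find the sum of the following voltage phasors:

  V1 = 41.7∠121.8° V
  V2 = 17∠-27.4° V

Step 1 — Convert each phasor to rectangular form:
  V1 = 41.7·(cos(121.8°) + j·sin(121.8°)) = -21.97 + j35.44 V
  V2 = 17·(cos(-27.4°) + j·sin(-27.4°)) = 15.09 - j7.823 V
Step 2 — Sum components: V_total = -6.881 + j27.62 V.
Step 3 — Convert to polar: |V_total| = 28.46 V, ∠V_total = 104.0°.

V_total = 28.46∠104.0° V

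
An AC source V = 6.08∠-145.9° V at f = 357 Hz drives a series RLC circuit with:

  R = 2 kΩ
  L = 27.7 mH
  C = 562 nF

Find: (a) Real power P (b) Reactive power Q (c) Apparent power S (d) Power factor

Step 1 — Angular frequency: ω = 2π·f = 2π·357 = 2243 rad/s.
Step 2 — Component impedances:
  R: Z = R = 2000 Ω
  L: Z = jωL = j·2243·0.0277 = 0 + j62.13 Ω
  C: Z = 1/(jωC) = -j/(ω·C) = 0 - j793.3 Ω
Step 3 — Series combination: Z_total = R + L + C = 2000 - j731.1 Ω = 2129∠-20.1° Ω.
Step 4 — Source phasor: V = 6.08∠-145.9° V = -5.035 - j3.409 V.
Step 5 — Current: I = V / Z = -0.001671 - j0.002315 A = 0.002855∠-125.8° A.
Step 6 — Complex power: S = V·I* = 0.0163 - j0.00596 VA.
Step 7 — Real power: P = Re(S) = 0.0163 W.
Step 8 — Reactive power: Q = Im(S) = -0.00596 VAR.
Step 9 — Apparent power: |S| = 0.01736 VA.
Step 10 — Power factor: PF = P/|S| = 0.9392 (leading).

(a) P = 0.0163 W  (b) Q = -0.00596 VAR  (c) S = 0.01736 VA  (d) PF = 0.9392 (leading)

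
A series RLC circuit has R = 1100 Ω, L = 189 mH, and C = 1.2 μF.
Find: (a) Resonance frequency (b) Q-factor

Step 1 — Resonance condition Im(Z)=0 gives ω₀ = 1/√(LC).
Step 2 — ω₀ = 1/√(0.189·1.2e-06) = 2100 rad/s.
Step 3 — f₀ = ω₀/(2π) = 334.2 Hz.
Step 4 — Series Q: Q = ω₀L/R = 2100·0.189/1100 = 0.3608.

(a) f₀ = 334.2 Hz  (b) Q = 0.3608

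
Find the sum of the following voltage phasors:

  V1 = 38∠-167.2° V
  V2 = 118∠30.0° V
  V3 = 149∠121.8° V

Step 1 — Convert each phasor to rectangular form:
  V1 = 38·(cos(-167.2°) + j·sin(-167.2°)) = -37.06 - j8.419 V
  V2 = 118·(cos(30.0°) + j·sin(30.0°)) = 102.2 + j59 V
  V3 = 149·(cos(121.8°) + j·sin(121.8°)) = -78.52 + j126.6 V
Step 2 — Sum components: V_total = -13.38 + j177.2 V.
Step 3 — Convert to polar: |V_total| = 177.7 V, ∠V_total = 94.3°.

V_total = 177.7∠94.3° V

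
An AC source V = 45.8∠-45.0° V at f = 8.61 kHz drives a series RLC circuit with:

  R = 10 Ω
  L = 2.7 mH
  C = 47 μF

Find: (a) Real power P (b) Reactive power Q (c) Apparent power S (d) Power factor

Step 1 — Angular frequency: ω = 2π·f = 2π·8610 = 5.41e+04 rad/s.
Step 2 — Component impedances:
  R: Z = R = 10 Ω
  L: Z = jωL = j·5.41e+04·0.0027 = 0 + j146.1 Ω
  C: Z = 1/(jωC) = -j/(ω·C) = 0 - j0.3933 Ω
Step 3 — Series combination: Z_total = R + L + C = 10 + j145.7 Ω = 146∠86.1° Ω.
Step 4 — Source phasor: V = 45.8∠-45.0° V = 32.39 - j32.39 V.
Step 5 — Current: I = V / Z = -0.2061 - j0.2365 A = 0.3137∠-131.1° A.
Step 6 — Complex power: S = V·I* = 0.9839 + j14.33 VA.
Step 7 — Real power: P = Re(S) = 0.9839 W.
Step 8 — Reactive power: Q = Im(S) = 14.33 VAR.
Step 9 — Apparent power: |S| = 14.37 VA.
Step 10 — Power factor: PF = P/|S| = 0.06849 (lagging).

(a) P = 0.9839 W  (b) Q = 14.33 VAR  (c) S = 14.37 VA  (d) PF = 0.06849 (lagging)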